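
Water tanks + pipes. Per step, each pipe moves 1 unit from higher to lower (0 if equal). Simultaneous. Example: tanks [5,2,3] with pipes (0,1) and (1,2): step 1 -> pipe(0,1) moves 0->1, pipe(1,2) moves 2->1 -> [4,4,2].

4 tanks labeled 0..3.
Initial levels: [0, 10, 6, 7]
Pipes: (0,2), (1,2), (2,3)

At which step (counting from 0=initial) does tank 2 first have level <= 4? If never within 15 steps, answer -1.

Step 1: flows [2->0,1->2,3->2] -> levels [1 9 7 6]
Step 2: flows [2->0,1->2,2->3] -> levels [2 8 6 7]
Step 3: flows [2->0,1->2,3->2] -> levels [3 7 7 6]
Step 4: flows [2->0,1=2,2->3] -> levels [4 7 5 7]
Step 5: flows [2->0,1->2,3->2] -> levels [5 6 6 6]
Step 6: flows [2->0,1=2,2=3] -> levels [6 6 5 6]
Step 7: flows [0->2,1->2,3->2] -> levels [5 5 8 5]
Step 8: flows [2->0,2->1,2->3] -> levels [6 6 5 6]
  -> period-2 cycle (repeats step 6); tank 2 never drops to <=4
Tank 2 never reaches <=4 within 15 steps

Answer: -1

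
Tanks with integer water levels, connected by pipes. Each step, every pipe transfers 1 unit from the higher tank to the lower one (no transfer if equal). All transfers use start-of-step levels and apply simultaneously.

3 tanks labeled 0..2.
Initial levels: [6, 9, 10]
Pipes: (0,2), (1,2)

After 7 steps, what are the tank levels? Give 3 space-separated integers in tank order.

Answer: 8 8 9

Derivation:
Step 1: flows [2->0,2->1] -> levels [7 10 8]
Step 2: flows [2->0,1->2] -> levels [8 9 8]
Step 3: flows [0=2,1->2] -> levels [8 8 9]
Step 4: flows [2->0,2->1] -> levels [9 9 7]
Step 5: flows [0->2,1->2] -> levels [8 8 9]
  -> period-2 cycle: step 5 state = step 3 state
  -> state at step 7: (7-3) mod 2 = 0, same as step 3 -> [8 8 9]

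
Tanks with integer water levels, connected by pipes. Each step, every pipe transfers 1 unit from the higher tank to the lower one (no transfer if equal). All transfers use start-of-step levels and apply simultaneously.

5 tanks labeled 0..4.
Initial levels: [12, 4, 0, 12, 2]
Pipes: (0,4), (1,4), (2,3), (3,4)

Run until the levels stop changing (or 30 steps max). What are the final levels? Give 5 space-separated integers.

Answer: 7 7 5 6 5

Derivation:
Step 1: flows [0->4,1->4,3->2,3->4] -> levels [11 3 1 10 5]
Step 2: flows [0->4,4->1,3->2,3->4] -> levels [10 4 2 8 6]
Step 3: flows [0->4,4->1,3->2,3->4] -> levels [9 5 3 6 7]
Step 4: flows [0->4,4->1,3->2,4->3] -> levels [8 6 4 6 6]
Step 5: flows [0->4,1=4,3->2,3=4] -> levels [7 6 5 5 7]
Step 6: flows [0=4,4->1,2=3,4->3] -> levels [7 7 5 6 5]
Step 7: flows [0->4,1->4,3->2,3->4] -> levels [6 6 6 4 8]
Step 8: flows [4->0,4->1,2->3,4->3] -> levels [7 7 5 6 5]
  -> period-2 cycle: step 8 state = step 6 state; never stabilizes
  -> state at step 30: (30-6) mod 2 = 0, same as step 6 -> [7 7 5 6 5]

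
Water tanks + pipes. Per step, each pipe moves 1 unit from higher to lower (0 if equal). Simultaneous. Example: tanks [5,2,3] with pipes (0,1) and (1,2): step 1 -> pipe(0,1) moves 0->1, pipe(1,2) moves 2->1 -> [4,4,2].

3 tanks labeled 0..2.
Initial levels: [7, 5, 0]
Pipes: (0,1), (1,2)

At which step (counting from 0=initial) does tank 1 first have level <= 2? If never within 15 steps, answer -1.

Answer: -1

Derivation:
Step 1: flows [0->1,1->2] -> levels [6 5 1]
Step 2: flows [0->1,1->2] -> levels [5 5 2]
Step 3: flows [0=1,1->2] -> levels [5 4 3]
Step 4: flows [0->1,1->2] -> levels [4 4 4]
Step 5: flows [0=1,1=2] -> levels [4 4 4]
  -> stable; tank 1 stays at 4 > 2
Tank 1 never reaches <=2 within 15 steps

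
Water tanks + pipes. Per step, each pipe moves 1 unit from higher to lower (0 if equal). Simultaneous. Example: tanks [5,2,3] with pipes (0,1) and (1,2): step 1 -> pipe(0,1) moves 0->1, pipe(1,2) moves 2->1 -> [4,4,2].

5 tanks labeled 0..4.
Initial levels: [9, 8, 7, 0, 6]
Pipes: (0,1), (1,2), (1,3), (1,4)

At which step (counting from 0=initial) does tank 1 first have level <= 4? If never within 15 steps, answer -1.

Step 1: flows [0->1,1->2,1->3,1->4] -> levels [8 6 8 1 7]
Step 2: flows [0->1,2->1,1->3,4->1] -> levels [7 8 7 2 6]
Step 3: flows [1->0,1->2,1->3,1->4] -> levels [8 4 8 3 7]
Tank 1 first reaches <=4 at step 3

Answer: 3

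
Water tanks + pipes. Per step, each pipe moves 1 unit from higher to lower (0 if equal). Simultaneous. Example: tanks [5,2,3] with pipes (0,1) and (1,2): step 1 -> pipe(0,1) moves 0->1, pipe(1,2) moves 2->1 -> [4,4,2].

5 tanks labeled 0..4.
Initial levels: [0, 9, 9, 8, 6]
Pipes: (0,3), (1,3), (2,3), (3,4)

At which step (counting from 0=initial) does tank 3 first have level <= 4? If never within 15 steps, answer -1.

Step 1: flows [3->0,1->3,2->3,3->4] -> levels [1 8 8 8 7]
Step 2: flows [3->0,1=3,2=3,3->4] -> levels [2 8 8 6 8]
Step 3: flows [3->0,1->3,2->3,4->3] -> levels [3 7 7 8 7]
Step 4: flows [3->0,3->1,3->2,3->4] -> levels [4 8 8 4 8]
Tank 3 first reaches <=4 at step 4

Answer: 4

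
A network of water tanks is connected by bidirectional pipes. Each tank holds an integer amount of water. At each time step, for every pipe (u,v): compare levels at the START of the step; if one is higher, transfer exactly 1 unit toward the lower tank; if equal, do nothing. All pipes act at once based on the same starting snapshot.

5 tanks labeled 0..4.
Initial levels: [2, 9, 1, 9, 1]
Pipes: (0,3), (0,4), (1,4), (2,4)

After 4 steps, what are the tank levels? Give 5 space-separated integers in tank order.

Answer: 5 5 3 5 4

Derivation:
Step 1: flows [3->0,0->4,1->4,2=4] -> levels [2 8 1 8 3]
Step 2: flows [3->0,4->0,1->4,4->2] -> levels [4 7 2 7 2]
Step 3: flows [3->0,0->4,1->4,2=4] -> levels [4 6 2 6 4]
Step 4: flows [3->0,0=4,1->4,4->2] -> levels [5 5 3 5 4]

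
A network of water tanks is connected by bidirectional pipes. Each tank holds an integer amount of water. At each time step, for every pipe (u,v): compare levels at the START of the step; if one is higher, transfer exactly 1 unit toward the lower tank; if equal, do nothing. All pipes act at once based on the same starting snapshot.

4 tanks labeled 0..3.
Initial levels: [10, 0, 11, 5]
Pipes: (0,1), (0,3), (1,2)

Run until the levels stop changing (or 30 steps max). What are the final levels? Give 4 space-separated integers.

Answer: 5 8 6 7

Derivation:
Step 1: flows [0->1,0->3,2->1] -> levels [8 2 10 6]
Step 2: flows [0->1,0->3,2->1] -> levels [6 4 9 7]
Step 3: flows [0->1,3->0,2->1] -> levels [6 6 8 6]
Step 4: flows [0=1,0=3,2->1] -> levels [6 7 7 6]
Step 5: flows [1->0,0=3,1=2] -> levels [7 6 7 6]
Step 6: flows [0->1,0->3,2->1] -> levels [5 8 6 7]
Step 7: flows [1->0,3->0,1->2] -> levels [7 6 7 6]
  -> period-2 cycle: step 7 state = step 5 state; never stabilizes
  -> state at step 30: (30-5) mod 2 = 1, same as step 6 -> [5 8 6 7]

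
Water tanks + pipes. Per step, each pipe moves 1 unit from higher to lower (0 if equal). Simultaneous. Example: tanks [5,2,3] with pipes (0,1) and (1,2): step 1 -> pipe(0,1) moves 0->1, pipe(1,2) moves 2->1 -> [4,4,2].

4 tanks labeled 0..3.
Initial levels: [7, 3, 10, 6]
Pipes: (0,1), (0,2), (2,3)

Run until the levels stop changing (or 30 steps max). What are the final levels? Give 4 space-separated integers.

Answer: 7 5 6 8

Derivation:
Step 1: flows [0->1,2->0,2->3] -> levels [7 4 8 7]
Step 2: flows [0->1,2->0,2->3] -> levels [7 5 6 8]
Step 3: flows [0->1,0->2,3->2] -> levels [5 6 8 7]
Step 4: flows [1->0,2->0,2->3] -> levels [7 5 6 8]
  -> period-2 cycle: step 4 state = step 2 state; never stabilizes
  -> state at step 30: (30-2) mod 2 = 0, same as step 2 -> [7 5 6 8]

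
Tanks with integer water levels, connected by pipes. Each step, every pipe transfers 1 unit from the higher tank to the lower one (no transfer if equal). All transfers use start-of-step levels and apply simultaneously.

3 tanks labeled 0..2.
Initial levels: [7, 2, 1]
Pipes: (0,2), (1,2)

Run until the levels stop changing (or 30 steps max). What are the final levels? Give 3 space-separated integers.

Answer: 3 3 4

Derivation:
Step 1: flows [0->2,1->2] -> levels [6 1 3]
Step 2: flows [0->2,2->1] -> levels [5 2 3]
Step 3: flows [0->2,2->1] -> levels [4 3 3]
Step 4: flows [0->2,1=2] -> levels [3 3 4]
Step 5: flows [2->0,2->1] -> levels [4 4 2]
Step 6: flows [0->2,1->2] -> levels [3 3 4]
  -> period-2 cycle: step 6 state = step 4 state; never stabilizes
  -> state at step 30: (30-4) mod 2 = 0, same as step 4 -> [3 3 4]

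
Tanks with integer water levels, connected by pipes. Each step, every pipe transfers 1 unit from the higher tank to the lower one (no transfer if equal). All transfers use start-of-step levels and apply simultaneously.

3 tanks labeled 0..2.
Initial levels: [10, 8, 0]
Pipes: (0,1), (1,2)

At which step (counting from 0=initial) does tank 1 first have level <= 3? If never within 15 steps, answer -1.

Step 1: flows [0->1,1->2] -> levels [9 8 1]
Step 2: flows [0->1,1->2] -> levels [8 8 2]
Step 3: flows [0=1,1->2] -> levels [8 7 3]
Step 4: flows [0->1,1->2] -> levels [7 7 4]
Step 5: flows [0=1,1->2] -> levels [7 6 5]
Step 6: flows [0->1,1->2] -> levels [6 6 6]
Step 7: flows [0=1,1=2] -> levels [6 6 6]
  -> stable; tank 1 stays at 6 > 3
Tank 1 never reaches <=3 within 15 steps

Answer: -1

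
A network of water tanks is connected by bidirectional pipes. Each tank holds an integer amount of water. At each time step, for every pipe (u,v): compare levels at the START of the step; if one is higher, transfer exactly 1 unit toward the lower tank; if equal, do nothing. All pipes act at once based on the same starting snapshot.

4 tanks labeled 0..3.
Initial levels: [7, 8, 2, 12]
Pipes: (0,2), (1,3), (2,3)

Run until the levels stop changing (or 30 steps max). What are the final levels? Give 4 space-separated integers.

Answer: 8 7 6 8

Derivation:
Step 1: flows [0->2,3->1,3->2] -> levels [6 9 4 10]
Step 2: flows [0->2,3->1,3->2] -> levels [5 10 6 8]
Step 3: flows [2->0,1->3,3->2] -> levels [6 9 6 8]
Step 4: flows [0=2,1->3,3->2] -> levels [6 8 7 8]
Step 5: flows [2->0,1=3,3->2] -> levels [7 8 7 7]
Step 6: flows [0=2,1->3,2=3] -> levels [7 7 7 8]
Step 7: flows [0=2,3->1,3->2] -> levels [7 8 8 6]
Step 8: flows [2->0,1->3,2->3] -> levels [8 7 6 8]
Step 9: flows [0->2,3->1,3->2] -> levels [7 8 8 6]
  -> period-2 cycle: step 9 state = step 7 state; never stabilizes
  -> state at step 30: (30-7) mod 2 = 1, same as step 8 -> [8 7 6 8]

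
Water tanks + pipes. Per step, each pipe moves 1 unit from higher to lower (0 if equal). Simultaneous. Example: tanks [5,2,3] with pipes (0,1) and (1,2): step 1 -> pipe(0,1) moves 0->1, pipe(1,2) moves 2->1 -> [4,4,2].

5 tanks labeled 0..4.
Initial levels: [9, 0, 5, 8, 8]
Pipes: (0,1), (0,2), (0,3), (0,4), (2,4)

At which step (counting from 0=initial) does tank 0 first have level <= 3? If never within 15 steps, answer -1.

Answer: -1

Derivation:
Step 1: flows [0->1,0->2,0->3,0->4,4->2] -> levels [5 1 7 9 8]
Step 2: flows [0->1,2->0,3->0,4->0,4->2] -> levels [7 2 7 8 6]
Step 3: flows [0->1,0=2,3->0,0->4,2->4] -> levels [6 3 6 7 8]
Step 4: flows [0->1,0=2,3->0,4->0,4->2] -> levels [7 4 7 6 6]
Step 5: flows [0->1,0=2,0->3,0->4,2->4] -> levels [4 5 6 7 8]
Step 6: flows [1->0,2->0,3->0,4->0,4->2] -> levels [8 4 6 6 6]
Step 7: flows [0->1,0->2,0->3,0->4,2=4] -> levels [4 5 7 7 7]
Step 8: flows [1->0,2->0,3->0,4->0,2=4] -> levels [8 4 6 6 6]
  -> period-2 cycle (repeats step 6); tank 0 never drops to <=3
Tank 0 never reaches <=3 within 15 steps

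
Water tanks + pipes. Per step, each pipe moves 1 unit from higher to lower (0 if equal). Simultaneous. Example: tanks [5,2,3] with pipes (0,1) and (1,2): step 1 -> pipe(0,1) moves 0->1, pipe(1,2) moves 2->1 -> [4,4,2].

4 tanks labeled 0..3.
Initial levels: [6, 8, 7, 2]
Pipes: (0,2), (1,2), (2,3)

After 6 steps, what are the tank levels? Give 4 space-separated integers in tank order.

Answer: 6 6 7 4

Derivation:
Step 1: flows [2->0,1->2,2->3] -> levels [7 7 6 3]
Step 2: flows [0->2,1->2,2->3] -> levels [6 6 7 4]
Step 3: flows [2->0,2->1,2->3] -> levels [7 7 4 5]
Step 4: flows [0->2,1->2,3->2] -> levels [6 6 7 4]
  -> period-2 cycle: step 4 state = step 2 state
  -> state at step 6: (6-2) mod 2 = 0, same as step 2 -> [6 6 7 4]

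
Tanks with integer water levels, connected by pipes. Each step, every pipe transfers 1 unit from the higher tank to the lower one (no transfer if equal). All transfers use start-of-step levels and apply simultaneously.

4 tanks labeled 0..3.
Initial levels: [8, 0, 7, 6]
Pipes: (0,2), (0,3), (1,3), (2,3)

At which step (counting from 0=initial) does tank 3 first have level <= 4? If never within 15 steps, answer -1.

Answer: 6

Derivation:
Step 1: flows [0->2,0->3,3->1,2->3] -> levels [6 1 7 7]
Step 2: flows [2->0,3->0,3->1,2=3] -> levels [8 2 6 5]
Step 3: flows [0->2,0->3,3->1,2->3] -> levels [6 3 6 6]
Step 4: flows [0=2,0=3,3->1,2=3] -> levels [6 4 6 5]
Step 5: flows [0=2,0->3,3->1,2->3] -> levels [5 5 5 6]
Step 6: flows [0=2,3->0,3->1,3->2] -> levels [6 6 6 3]
Tank 3 first reaches <=4 at step 6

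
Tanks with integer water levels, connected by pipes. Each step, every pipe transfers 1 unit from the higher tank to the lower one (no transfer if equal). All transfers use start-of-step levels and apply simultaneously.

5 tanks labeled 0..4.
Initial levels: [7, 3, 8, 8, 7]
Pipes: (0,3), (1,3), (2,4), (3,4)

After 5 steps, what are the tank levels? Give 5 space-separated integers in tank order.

Step 1: flows [3->0,3->1,2->4,3->4] -> levels [8 4 7 5 9]
Step 2: flows [0->3,3->1,4->2,4->3] -> levels [7 5 8 6 7]
Step 3: flows [0->3,3->1,2->4,4->3] -> levels [6 6 7 7 7]
Step 4: flows [3->0,3->1,2=4,3=4] -> levels [7 7 7 5 7]
Step 5: flows [0->3,1->3,2=4,4->3] -> levels [6 6 7 8 6]

Answer: 6 6 7 8 6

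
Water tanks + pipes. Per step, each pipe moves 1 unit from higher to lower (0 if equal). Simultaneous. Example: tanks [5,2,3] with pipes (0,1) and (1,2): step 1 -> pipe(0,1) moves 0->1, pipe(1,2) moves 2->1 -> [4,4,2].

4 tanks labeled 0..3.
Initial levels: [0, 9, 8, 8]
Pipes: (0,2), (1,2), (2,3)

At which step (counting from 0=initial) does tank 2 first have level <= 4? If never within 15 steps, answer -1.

Answer: 7

Derivation:
Step 1: flows [2->0,1->2,2=3] -> levels [1 8 8 8]
Step 2: flows [2->0,1=2,2=3] -> levels [2 8 7 8]
Step 3: flows [2->0,1->2,3->2] -> levels [3 7 8 7]
Step 4: flows [2->0,2->1,2->3] -> levels [4 8 5 8]
Step 5: flows [2->0,1->2,3->2] -> levels [5 7 6 7]
Step 6: flows [2->0,1->2,3->2] -> levels [6 6 7 6]
Step 7: flows [2->0,2->1,2->3] -> levels [7 7 4 7]
Tank 2 first reaches <=4 at step 7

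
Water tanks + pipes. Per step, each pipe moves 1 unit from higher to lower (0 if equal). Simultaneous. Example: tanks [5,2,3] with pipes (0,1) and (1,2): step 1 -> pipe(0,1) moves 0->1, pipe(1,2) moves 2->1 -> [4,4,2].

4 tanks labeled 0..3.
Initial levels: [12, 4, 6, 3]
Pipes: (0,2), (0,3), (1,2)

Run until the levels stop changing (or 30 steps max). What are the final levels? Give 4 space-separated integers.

Answer: 7 7 5 6

Derivation:
Step 1: flows [0->2,0->3,2->1] -> levels [10 5 6 4]
Step 2: flows [0->2,0->3,2->1] -> levels [8 6 6 5]
Step 3: flows [0->2,0->3,1=2] -> levels [6 6 7 6]
Step 4: flows [2->0,0=3,2->1] -> levels [7 7 5 6]
Step 5: flows [0->2,0->3,1->2] -> levels [5 6 7 7]
Step 6: flows [2->0,3->0,2->1] -> levels [7 7 5 6]
  -> period-2 cycle: step 6 state = step 4 state; never stabilizes
  -> state at step 30: (30-4) mod 2 = 0, same as step 4 -> [7 7 5 6]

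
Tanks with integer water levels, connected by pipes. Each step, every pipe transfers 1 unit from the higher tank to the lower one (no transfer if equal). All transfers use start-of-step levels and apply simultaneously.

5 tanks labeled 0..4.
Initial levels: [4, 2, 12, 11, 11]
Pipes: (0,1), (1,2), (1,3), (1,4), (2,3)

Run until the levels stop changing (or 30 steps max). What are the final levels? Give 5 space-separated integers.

Step 1: flows [0->1,2->1,3->1,4->1,2->3] -> levels [3 6 10 11 10]
Step 2: flows [1->0,2->1,3->1,4->1,3->2] -> levels [4 8 10 9 9]
Step 3: flows [1->0,2->1,3->1,4->1,2->3] -> levels [5 10 8 9 8]
Step 4: flows [1->0,1->2,1->3,1->4,3->2] -> levels [6 6 10 9 9]
Step 5: flows [0=1,2->1,3->1,4->1,2->3] -> levels [6 9 8 9 8]
Step 6: flows [1->0,1->2,1=3,1->4,3->2] -> levels [7 6 10 8 9]
Step 7: flows [0->1,2->1,3->1,4->1,2->3] -> levels [6 10 8 8 8]
Step 8: flows [1->0,1->2,1->3,1->4,2=3] -> levels [7 6 9 9 9]
Step 9: flows [0->1,2->1,3->1,4->1,2=3] -> levels [6 10 8 8 8]
  -> period-2 cycle: step 9 state = step 7 state; never stabilizes
  -> state at step 30: (30-7) mod 2 = 1, same as step 8 -> [7 6 9 9 9]

Answer: 7 6 9 9 9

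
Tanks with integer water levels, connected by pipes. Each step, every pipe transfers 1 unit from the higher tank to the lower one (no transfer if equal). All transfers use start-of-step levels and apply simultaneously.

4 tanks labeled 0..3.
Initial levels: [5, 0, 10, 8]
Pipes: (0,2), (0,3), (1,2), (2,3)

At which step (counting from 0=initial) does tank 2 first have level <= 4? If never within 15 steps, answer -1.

Answer: 8

Derivation:
Step 1: flows [2->0,3->0,2->1,2->3] -> levels [7 1 7 8]
Step 2: flows [0=2,3->0,2->1,3->2] -> levels [8 2 7 6]
Step 3: flows [0->2,0->3,2->1,2->3] -> levels [6 3 6 8]
Step 4: flows [0=2,3->0,2->1,3->2] -> levels [7 4 6 6]
Step 5: flows [0->2,0->3,2->1,2=3] -> levels [5 5 6 7]
Step 6: flows [2->0,3->0,2->1,3->2] -> levels [7 6 5 5]
Step 7: flows [0->2,0->3,1->2,2=3] -> levels [5 5 7 6]
Step 8: flows [2->0,3->0,2->1,2->3] -> levels [7 6 4 6]
Tank 2 first reaches <=4 at step 8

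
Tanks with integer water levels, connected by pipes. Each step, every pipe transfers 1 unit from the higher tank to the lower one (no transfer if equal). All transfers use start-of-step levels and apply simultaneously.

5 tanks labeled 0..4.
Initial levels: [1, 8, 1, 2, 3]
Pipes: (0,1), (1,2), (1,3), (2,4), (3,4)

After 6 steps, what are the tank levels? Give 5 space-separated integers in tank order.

Answer: 3 2 4 4 2

Derivation:
Step 1: flows [1->0,1->2,1->3,4->2,4->3] -> levels [2 5 3 4 1]
Step 2: flows [1->0,1->2,1->3,2->4,3->4] -> levels [3 2 3 4 3]
Step 3: flows [0->1,2->1,3->1,2=4,3->4] -> levels [2 5 2 2 4]
Step 4: flows [1->0,1->2,1->3,4->2,4->3] -> levels [3 2 4 4 2]
Step 5: flows [0->1,2->1,3->1,2->4,3->4] -> levels [2 5 2 2 4]
  -> period-2 cycle: step 5 state = step 3 state
  -> state at step 6: (6-3) mod 2 = 1, same as step 4 -> [3 2 4 4 2]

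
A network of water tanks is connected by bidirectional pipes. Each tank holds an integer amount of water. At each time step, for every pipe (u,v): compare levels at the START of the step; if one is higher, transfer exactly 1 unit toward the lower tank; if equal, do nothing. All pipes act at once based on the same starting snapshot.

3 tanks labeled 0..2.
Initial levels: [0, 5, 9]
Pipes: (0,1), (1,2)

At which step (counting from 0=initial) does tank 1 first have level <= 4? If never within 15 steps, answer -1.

Step 1: flows [1->0,2->1] -> levels [1 5 8]
Step 2: flows [1->0,2->1] -> levels [2 5 7]
Step 3: flows [1->0,2->1] -> levels [3 5 6]
Step 4: flows [1->0,2->1] -> levels [4 5 5]
Step 5: flows [1->0,1=2] -> levels [5 4 5]
Tank 1 first reaches <=4 at step 5

Answer: 5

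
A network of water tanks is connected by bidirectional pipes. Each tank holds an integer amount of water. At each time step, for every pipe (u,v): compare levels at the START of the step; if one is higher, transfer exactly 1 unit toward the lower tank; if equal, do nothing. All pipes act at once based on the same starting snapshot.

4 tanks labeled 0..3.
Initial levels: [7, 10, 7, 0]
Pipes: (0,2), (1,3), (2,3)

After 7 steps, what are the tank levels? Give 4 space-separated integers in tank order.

Step 1: flows [0=2,1->3,2->3] -> levels [7 9 6 2]
Step 2: flows [0->2,1->3,2->3] -> levels [6 8 6 4]
Step 3: flows [0=2,1->3,2->3] -> levels [6 7 5 6]
Step 4: flows [0->2,1->3,3->2] -> levels [5 6 7 6]
Step 5: flows [2->0,1=3,2->3] -> levels [6 6 5 7]
Step 6: flows [0->2,3->1,3->2] -> levels [5 7 7 5]
Step 7: flows [2->0,1->3,2->3] -> levels [6 6 5 7]

Answer: 6 6 5 7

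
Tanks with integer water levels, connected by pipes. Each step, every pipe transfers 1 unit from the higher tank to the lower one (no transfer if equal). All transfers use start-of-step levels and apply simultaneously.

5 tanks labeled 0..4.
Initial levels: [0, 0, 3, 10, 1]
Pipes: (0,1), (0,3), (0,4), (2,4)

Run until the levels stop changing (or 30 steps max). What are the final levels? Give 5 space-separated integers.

Step 1: flows [0=1,3->0,4->0,2->4] -> levels [2 0 2 9 1]
Step 2: flows [0->1,3->0,0->4,2->4] -> levels [1 1 1 8 3]
Step 3: flows [0=1,3->0,4->0,4->2] -> levels [3 1 2 7 1]
Step 4: flows [0->1,3->0,0->4,2->4] -> levels [2 2 1 6 3]
Step 5: flows [0=1,3->0,4->0,4->2] -> levels [4 2 2 5 1]
Step 6: flows [0->1,3->0,0->4,2->4] -> levels [3 3 1 4 3]
Step 7: flows [0=1,3->0,0=4,4->2] -> levels [4 3 2 3 2]
Step 8: flows [0->1,0->3,0->4,2=4] -> levels [1 4 2 4 3]
Step 9: flows [1->0,3->0,4->0,4->2] -> levels [4 3 3 3 1]
Step 10: flows [0->1,0->3,0->4,2->4] -> levels [1 4 2 4 3]
  -> period-2 cycle: step 10 state = step 8 state; never stabilizes
  -> state at step 30: (30-8) mod 2 = 0, same as step 8 -> [1 4 2 4 3]

Answer: 1 4 2 4 3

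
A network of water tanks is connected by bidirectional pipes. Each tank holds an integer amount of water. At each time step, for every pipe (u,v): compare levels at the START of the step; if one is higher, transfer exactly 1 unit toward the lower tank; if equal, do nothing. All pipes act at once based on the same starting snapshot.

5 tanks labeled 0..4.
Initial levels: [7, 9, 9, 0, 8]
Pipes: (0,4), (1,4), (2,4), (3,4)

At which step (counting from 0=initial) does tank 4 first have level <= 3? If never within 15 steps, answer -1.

Step 1: flows [4->0,1->4,2->4,4->3] -> levels [8 8 8 1 8]
Step 2: flows [0=4,1=4,2=4,4->3] -> levels [8 8 8 2 7]
Step 3: flows [0->4,1->4,2->4,4->3] -> levels [7 7 7 3 9]
Step 4: flows [4->0,4->1,4->2,4->3] -> levels [8 8 8 4 5]
Step 5: flows [0->4,1->4,2->4,4->3] -> levels [7 7 7 5 7]
Step 6: flows [0=4,1=4,2=4,4->3] -> levels [7 7 7 6 6]
Step 7: flows [0->4,1->4,2->4,3=4] -> levels [6 6 6 6 9]
Step 8: flows [4->0,4->1,4->2,4->3] -> levels [7 7 7 7 5]
Step 9: flows [0->4,1->4,2->4,3->4] -> levels [6 6 6 6 9]
  -> period-2 cycle (repeats step 7); tank 4 never drops to <=3
Tank 4 never reaches <=3 within 15 steps

Answer: -1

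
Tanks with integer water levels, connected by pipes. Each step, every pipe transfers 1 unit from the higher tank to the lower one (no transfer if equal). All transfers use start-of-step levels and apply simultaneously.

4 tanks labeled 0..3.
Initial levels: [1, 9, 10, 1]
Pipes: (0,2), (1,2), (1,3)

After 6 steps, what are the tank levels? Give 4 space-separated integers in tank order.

Step 1: flows [2->0,2->1,1->3] -> levels [2 9 8 2]
Step 2: flows [2->0,1->2,1->3] -> levels [3 7 8 3]
Step 3: flows [2->0,2->1,1->3] -> levels [4 7 6 4]
Step 4: flows [2->0,1->2,1->3] -> levels [5 5 6 5]
Step 5: flows [2->0,2->1,1=3] -> levels [6 6 4 5]
Step 6: flows [0->2,1->2,1->3] -> levels [5 4 6 6]

Answer: 5 4 6 6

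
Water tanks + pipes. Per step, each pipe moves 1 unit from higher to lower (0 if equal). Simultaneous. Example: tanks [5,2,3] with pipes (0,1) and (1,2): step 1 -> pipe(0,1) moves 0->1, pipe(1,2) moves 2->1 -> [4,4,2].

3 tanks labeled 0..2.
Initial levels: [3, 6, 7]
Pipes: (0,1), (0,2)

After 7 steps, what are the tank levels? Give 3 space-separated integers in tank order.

Step 1: flows [1->0,2->0] -> levels [5 5 6]
Step 2: flows [0=1,2->0] -> levels [6 5 5]
Step 3: flows [0->1,0->2] -> levels [4 6 6]
Step 4: flows [1->0,2->0] -> levels [6 5 5]
  -> period-2 cycle: step 4 state = step 2 state
  -> state at step 7: (7-2) mod 2 = 1, same as step 3 -> [4 6 6]

Answer: 4 6 6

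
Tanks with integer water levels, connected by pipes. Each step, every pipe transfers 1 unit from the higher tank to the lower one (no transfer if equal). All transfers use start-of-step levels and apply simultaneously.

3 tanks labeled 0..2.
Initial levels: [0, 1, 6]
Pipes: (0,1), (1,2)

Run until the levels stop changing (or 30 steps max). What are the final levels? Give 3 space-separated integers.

Step 1: flows [1->0,2->1] -> levels [1 1 5]
Step 2: flows [0=1,2->1] -> levels [1 2 4]
Step 3: flows [1->0,2->1] -> levels [2 2 3]
Step 4: flows [0=1,2->1] -> levels [2 3 2]
Step 5: flows [1->0,1->2] -> levels [3 1 3]
Step 6: flows [0->1,2->1] -> levels [2 3 2]
  -> period-2 cycle: step 6 state = step 4 state; never stabilizes
  -> state at step 30: (30-4) mod 2 = 0, same as step 4 -> [2 3 2]

Answer: 2 3 2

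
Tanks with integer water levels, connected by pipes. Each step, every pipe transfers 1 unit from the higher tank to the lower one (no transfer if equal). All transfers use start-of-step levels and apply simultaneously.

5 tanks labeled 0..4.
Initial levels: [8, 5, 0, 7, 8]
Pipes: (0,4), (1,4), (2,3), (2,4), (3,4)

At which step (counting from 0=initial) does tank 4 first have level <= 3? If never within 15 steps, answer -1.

Answer: -1

Derivation:
Step 1: flows [0=4,4->1,3->2,4->2,4->3] -> levels [8 6 2 7 5]
Step 2: flows [0->4,1->4,3->2,4->2,3->4] -> levels [7 5 4 5 7]
Step 3: flows [0=4,4->1,3->2,4->2,4->3] -> levels [7 6 6 5 4]
Step 4: flows [0->4,1->4,2->3,2->4,3->4] -> levels [6 5 4 5 8]
Step 5: flows [4->0,4->1,3->2,4->2,4->3] -> levels [7 6 6 5 4]
  -> period-2 cycle (repeats step 3); tank 4 never drops to <=3
Tank 4 never reaches <=3 within 15 steps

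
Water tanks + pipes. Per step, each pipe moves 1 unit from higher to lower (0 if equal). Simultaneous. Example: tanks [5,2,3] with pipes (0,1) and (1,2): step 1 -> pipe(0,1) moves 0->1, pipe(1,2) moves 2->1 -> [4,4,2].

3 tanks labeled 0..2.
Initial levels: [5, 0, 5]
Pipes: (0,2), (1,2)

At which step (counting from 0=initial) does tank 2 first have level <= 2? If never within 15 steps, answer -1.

Answer: 5

Derivation:
Step 1: flows [0=2,2->1] -> levels [5 1 4]
Step 2: flows [0->2,2->1] -> levels [4 2 4]
Step 3: flows [0=2,2->1] -> levels [4 3 3]
Step 4: flows [0->2,1=2] -> levels [3 3 4]
Step 5: flows [2->0,2->1] -> levels [4 4 2]
Tank 2 first reaches <=2 at step 5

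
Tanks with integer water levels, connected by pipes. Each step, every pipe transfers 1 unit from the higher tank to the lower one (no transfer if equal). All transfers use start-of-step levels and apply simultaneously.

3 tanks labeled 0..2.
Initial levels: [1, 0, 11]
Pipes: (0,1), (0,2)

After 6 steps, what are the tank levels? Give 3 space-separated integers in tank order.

Answer: 4 3 5

Derivation:
Step 1: flows [0->1,2->0] -> levels [1 1 10]
Step 2: flows [0=1,2->0] -> levels [2 1 9]
Step 3: flows [0->1,2->0] -> levels [2 2 8]
Step 4: flows [0=1,2->0] -> levels [3 2 7]
Step 5: flows [0->1,2->0] -> levels [3 3 6]
Step 6: flows [0=1,2->0] -> levels [4 3 5]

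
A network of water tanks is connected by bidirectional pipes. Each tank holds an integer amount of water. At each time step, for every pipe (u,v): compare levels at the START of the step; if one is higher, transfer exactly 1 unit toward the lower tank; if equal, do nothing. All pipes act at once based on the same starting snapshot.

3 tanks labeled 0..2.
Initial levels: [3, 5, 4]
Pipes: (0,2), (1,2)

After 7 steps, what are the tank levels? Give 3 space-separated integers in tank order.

Step 1: flows [2->0,1->2] -> levels [4 4 4]
Step 2: flows [0=2,1=2] -> levels [4 4 4]
  -> stable; steps 3..7 unchanged -> [4 4 4]

Answer: 4 4 4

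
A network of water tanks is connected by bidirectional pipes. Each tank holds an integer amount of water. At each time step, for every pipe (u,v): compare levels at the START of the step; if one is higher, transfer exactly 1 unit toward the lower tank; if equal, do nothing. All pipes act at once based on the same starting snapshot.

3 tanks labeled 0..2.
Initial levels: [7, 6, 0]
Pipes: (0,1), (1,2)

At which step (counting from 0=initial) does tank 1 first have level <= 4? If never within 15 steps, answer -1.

Answer: 4

Derivation:
Step 1: flows [0->1,1->2] -> levels [6 6 1]
Step 2: flows [0=1,1->2] -> levels [6 5 2]
Step 3: flows [0->1,1->2] -> levels [5 5 3]
Step 4: flows [0=1,1->2] -> levels [5 4 4]
Tank 1 first reaches <=4 at step 4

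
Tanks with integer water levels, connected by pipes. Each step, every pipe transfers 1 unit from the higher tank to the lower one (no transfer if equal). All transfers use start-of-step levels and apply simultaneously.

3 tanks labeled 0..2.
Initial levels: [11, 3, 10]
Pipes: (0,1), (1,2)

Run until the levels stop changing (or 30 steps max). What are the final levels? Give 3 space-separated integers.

Answer: 9 7 8

Derivation:
Step 1: flows [0->1,2->1] -> levels [10 5 9]
Step 2: flows [0->1,2->1] -> levels [9 7 8]
Step 3: flows [0->1,2->1] -> levels [8 9 7]
Step 4: flows [1->0,1->2] -> levels [9 7 8]
  -> period-2 cycle: step 4 state = step 2 state; never stabilizes
  -> state at step 30: (30-2) mod 2 = 0, same as step 2 -> [9 7 8]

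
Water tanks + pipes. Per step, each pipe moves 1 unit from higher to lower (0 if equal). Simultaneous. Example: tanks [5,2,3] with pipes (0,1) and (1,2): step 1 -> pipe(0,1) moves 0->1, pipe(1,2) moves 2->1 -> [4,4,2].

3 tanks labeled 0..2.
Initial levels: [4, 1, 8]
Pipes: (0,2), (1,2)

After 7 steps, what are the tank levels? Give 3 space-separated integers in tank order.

Answer: 5 5 3

Derivation:
Step 1: flows [2->0,2->1] -> levels [5 2 6]
Step 2: flows [2->0,2->1] -> levels [6 3 4]
Step 3: flows [0->2,2->1] -> levels [5 4 4]
Step 4: flows [0->2,1=2] -> levels [4 4 5]
Step 5: flows [2->0,2->1] -> levels [5 5 3]
Step 6: flows [0->2,1->2] -> levels [4 4 5]
  -> period-2 cycle: step 6 state = step 4 state
  -> state at step 7: (7-4) mod 2 = 1, same as step 5 -> [5 5 3]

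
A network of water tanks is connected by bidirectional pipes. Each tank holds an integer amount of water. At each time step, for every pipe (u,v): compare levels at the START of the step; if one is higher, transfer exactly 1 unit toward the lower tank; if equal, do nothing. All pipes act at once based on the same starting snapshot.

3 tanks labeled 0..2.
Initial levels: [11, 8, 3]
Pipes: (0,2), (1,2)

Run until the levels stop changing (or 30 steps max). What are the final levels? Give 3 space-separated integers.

Step 1: flows [0->2,1->2] -> levels [10 7 5]
Step 2: flows [0->2,1->2] -> levels [9 6 7]
Step 3: flows [0->2,2->1] -> levels [8 7 7]
Step 4: flows [0->2,1=2] -> levels [7 7 8]
Step 5: flows [2->0,2->1] -> levels [8 8 6]
Step 6: flows [0->2,1->2] -> levels [7 7 8]
  -> period-2 cycle: step 6 state = step 4 state; never stabilizes
  -> state at step 30: (30-4) mod 2 = 0, same as step 4 -> [7 7 8]

Answer: 7 7 8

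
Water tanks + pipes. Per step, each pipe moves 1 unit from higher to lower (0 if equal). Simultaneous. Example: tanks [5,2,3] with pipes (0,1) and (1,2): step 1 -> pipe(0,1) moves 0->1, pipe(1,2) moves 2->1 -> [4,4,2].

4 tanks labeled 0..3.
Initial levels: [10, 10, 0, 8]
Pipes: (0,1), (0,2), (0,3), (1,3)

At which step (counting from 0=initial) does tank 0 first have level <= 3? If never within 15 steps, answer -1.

Step 1: flows [0=1,0->2,0->3,1->3] -> levels [8 9 1 10]
Step 2: flows [1->0,0->2,3->0,3->1] -> levels [9 9 2 8]
Step 3: flows [0=1,0->2,0->3,1->3] -> levels [7 8 3 10]
Step 4: flows [1->0,0->2,3->0,3->1] -> levels [8 8 4 8]
Step 5: flows [0=1,0->2,0=3,1=3] -> levels [7 8 5 8]
Step 6: flows [1->0,0->2,3->0,1=3] -> levels [8 7 6 7]
Step 7: flows [0->1,0->2,0->3,1=3] -> levels [5 8 7 8]
Step 8: flows [1->0,2->0,3->0,1=3] -> levels [8 7 6 7]
  -> period-2 cycle (repeats step 6); tank 0 never drops to <=3
Tank 0 never reaches <=3 within 15 steps

Answer: -1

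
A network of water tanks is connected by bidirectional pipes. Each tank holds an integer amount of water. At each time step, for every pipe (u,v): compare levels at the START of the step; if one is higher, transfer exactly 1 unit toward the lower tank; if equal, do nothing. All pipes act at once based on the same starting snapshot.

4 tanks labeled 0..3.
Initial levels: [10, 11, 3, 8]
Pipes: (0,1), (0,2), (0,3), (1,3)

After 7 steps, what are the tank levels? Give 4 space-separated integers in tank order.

Answer: 8 7 8 9

Derivation:
Step 1: flows [1->0,0->2,0->3,1->3] -> levels [9 9 4 10]
Step 2: flows [0=1,0->2,3->0,3->1] -> levels [9 10 5 8]
Step 3: flows [1->0,0->2,0->3,1->3] -> levels [8 8 6 10]
Step 4: flows [0=1,0->2,3->0,3->1] -> levels [8 9 7 8]
Step 5: flows [1->0,0->2,0=3,1->3] -> levels [8 7 8 9]
Step 6: flows [0->1,0=2,3->0,3->1] -> levels [8 9 8 7]
Step 7: flows [1->0,0=2,0->3,1->3] -> levels [8 7 8 9]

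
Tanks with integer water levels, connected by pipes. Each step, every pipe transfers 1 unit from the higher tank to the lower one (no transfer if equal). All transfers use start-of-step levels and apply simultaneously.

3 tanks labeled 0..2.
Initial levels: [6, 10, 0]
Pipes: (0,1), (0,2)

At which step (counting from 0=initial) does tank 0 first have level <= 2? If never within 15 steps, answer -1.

Step 1: flows [1->0,0->2] -> levels [6 9 1]
Step 2: flows [1->0,0->2] -> levels [6 8 2]
Step 3: flows [1->0,0->2] -> levels [6 7 3]
Step 4: flows [1->0,0->2] -> levels [6 6 4]
Step 5: flows [0=1,0->2] -> levels [5 6 5]
Step 6: flows [1->0,0=2] -> levels [6 5 5]
Step 7: flows [0->1,0->2] -> levels [4 6 6]
Step 8: flows [1->0,2->0] -> levels [6 5 5]
  -> period-2 cycle (repeats step 6); tank 0 never drops to <=2
Tank 0 never reaches <=2 within 15 steps

Answer: -1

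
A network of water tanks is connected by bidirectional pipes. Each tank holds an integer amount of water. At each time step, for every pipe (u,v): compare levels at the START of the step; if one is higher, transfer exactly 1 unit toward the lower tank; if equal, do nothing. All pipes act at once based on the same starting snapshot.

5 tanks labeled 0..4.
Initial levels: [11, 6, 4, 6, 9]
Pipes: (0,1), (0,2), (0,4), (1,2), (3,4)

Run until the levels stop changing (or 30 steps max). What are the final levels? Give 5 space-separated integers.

Answer: 8 7 7 8 6

Derivation:
Step 1: flows [0->1,0->2,0->4,1->2,4->3] -> levels [8 6 6 7 9]
Step 2: flows [0->1,0->2,4->0,1=2,4->3] -> levels [7 7 7 8 7]
Step 3: flows [0=1,0=2,0=4,1=2,3->4] -> levels [7 7 7 7 8]
Step 4: flows [0=1,0=2,4->0,1=2,4->3] -> levels [8 7 7 8 6]
Step 5: flows [0->1,0->2,0->4,1=2,3->4] -> levels [5 8 8 7 8]
Step 6: flows [1->0,2->0,4->0,1=2,4->3] -> levels [8 7 7 8 6]
  -> period-2 cycle: step 6 state = step 4 state; never stabilizes
  -> state at step 30: (30-4) mod 2 = 0, same as step 4 -> [8 7 7 8 6]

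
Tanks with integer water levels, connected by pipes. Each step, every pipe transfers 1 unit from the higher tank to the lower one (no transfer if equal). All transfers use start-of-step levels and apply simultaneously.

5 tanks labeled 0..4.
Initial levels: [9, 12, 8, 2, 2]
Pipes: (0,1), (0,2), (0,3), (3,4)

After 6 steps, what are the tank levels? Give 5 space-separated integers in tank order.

Answer: 7 8 8 5 5

Derivation:
Step 1: flows [1->0,0->2,0->3,3=4] -> levels [8 11 9 3 2]
Step 2: flows [1->0,2->0,0->3,3->4] -> levels [9 10 8 3 3]
Step 3: flows [1->0,0->2,0->3,3=4] -> levels [8 9 9 4 3]
Step 4: flows [1->0,2->0,0->3,3->4] -> levels [9 8 8 4 4]
Step 5: flows [0->1,0->2,0->3,3=4] -> levels [6 9 9 5 4]
Step 6: flows [1->0,2->0,0->3,3->4] -> levels [7 8 8 5 5]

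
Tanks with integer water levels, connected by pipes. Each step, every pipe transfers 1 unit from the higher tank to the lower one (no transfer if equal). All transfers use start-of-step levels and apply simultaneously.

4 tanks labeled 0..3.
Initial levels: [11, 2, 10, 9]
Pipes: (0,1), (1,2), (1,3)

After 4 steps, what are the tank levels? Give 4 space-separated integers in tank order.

Answer: 8 8 8 8

Derivation:
Step 1: flows [0->1,2->1,3->1] -> levels [10 5 9 8]
Step 2: flows [0->1,2->1,3->1] -> levels [9 8 8 7]
Step 3: flows [0->1,1=2,1->3] -> levels [8 8 8 8]
Step 4: flows [0=1,1=2,1=3] -> levels [8 8 8 8]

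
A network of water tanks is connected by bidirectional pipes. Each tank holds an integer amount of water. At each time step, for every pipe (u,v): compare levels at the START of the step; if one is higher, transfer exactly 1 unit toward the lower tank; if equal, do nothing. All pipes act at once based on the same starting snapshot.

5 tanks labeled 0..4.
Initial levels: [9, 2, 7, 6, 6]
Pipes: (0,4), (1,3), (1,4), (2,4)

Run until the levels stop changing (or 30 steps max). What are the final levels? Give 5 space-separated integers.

Answer: 7 6 7 5 5

Derivation:
Step 1: flows [0->4,3->1,4->1,2->4] -> levels [8 4 6 5 7]
Step 2: flows [0->4,3->1,4->1,4->2] -> levels [7 6 7 4 6]
Step 3: flows [0->4,1->3,1=4,2->4] -> levels [6 5 6 5 8]
Step 4: flows [4->0,1=3,4->1,4->2] -> levels [7 6 7 5 5]
Step 5: flows [0->4,1->3,1->4,2->4] -> levels [6 4 6 6 8]
Step 6: flows [4->0,3->1,4->1,4->2] -> levels [7 6 7 5 5]
  -> period-2 cycle: step 6 state = step 4 state; never stabilizes
  -> state at step 30: (30-4) mod 2 = 0, same as step 4 -> [7 6 7 5 5]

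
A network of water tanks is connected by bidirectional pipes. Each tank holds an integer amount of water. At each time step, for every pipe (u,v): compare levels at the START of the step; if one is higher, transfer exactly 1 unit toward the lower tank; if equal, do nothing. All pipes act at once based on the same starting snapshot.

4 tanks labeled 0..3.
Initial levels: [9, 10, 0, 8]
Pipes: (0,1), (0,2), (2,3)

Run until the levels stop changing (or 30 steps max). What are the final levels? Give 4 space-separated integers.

Step 1: flows [1->0,0->2,3->2] -> levels [9 9 2 7]
Step 2: flows [0=1,0->2,3->2] -> levels [8 9 4 6]
Step 3: flows [1->0,0->2,3->2] -> levels [8 8 6 5]
Step 4: flows [0=1,0->2,2->3] -> levels [7 8 6 6]
Step 5: flows [1->0,0->2,2=3] -> levels [7 7 7 6]
Step 6: flows [0=1,0=2,2->3] -> levels [7 7 6 7]
Step 7: flows [0=1,0->2,3->2] -> levels [6 7 8 6]
Step 8: flows [1->0,2->0,2->3] -> levels [8 6 6 7]
Step 9: flows [0->1,0->2,3->2] -> levels [6 7 8 6]
  -> period-2 cycle: step 9 state = step 7 state; never stabilizes
  -> state at step 30: (30-7) mod 2 = 1, same as step 8 -> [8 6 6 7]

Answer: 8 6 6 7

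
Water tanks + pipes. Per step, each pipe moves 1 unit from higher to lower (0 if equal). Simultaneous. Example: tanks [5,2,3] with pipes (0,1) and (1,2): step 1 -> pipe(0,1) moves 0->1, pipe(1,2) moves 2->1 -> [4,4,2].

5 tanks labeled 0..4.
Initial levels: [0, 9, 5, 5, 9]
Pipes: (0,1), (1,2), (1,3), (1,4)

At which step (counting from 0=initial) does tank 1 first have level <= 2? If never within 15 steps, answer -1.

Answer: -1

Derivation:
Step 1: flows [1->0,1->2,1->3,1=4] -> levels [1 6 6 6 9]
Step 2: flows [1->0,1=2,1=3,4->1] -> levels [2 6 6 6 8]
Step 3: flows [1->0,1=2,1=3,4->1] -> levels [3 6 6 6 7]
Step 4: flows [1->0,1=2,1=3,4->1] -> levels [4 6 6 6 6]
Step 5: flows [1->0,1=2,1=3,1=4] -> levels [5 5 6 6 6]
Step 6: flows [0=1,2->1,3->1,4->1] -> levels [5 8 5 5 5]
Step 7: flows [1->0,1->2,1->3,1->4] -> levels [6 4 6 6 6]
Step 8: flows [0->1,2->1,3->1,4->1] -> levels [5 8 5 5 5]
  -> period-2 cycle (repeats step 6); tank 1 never drops to <=2
Tank 1 never reaches <=2 within 15 steps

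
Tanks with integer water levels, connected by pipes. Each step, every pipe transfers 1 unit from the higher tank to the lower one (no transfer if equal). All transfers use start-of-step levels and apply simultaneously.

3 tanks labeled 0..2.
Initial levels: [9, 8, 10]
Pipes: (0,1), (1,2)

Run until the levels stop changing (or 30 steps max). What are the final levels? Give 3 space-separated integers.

Answer: 9 8 10

Derivation:
Step 1: flows [0->1,2->1] -> levels [8 10 9]
Step 2: flows [1->0,1->2] -> levels [9 8 10]
  -> period-2 cycle: step 2 state = step 0 state; never stabilizes
  -> state at step 30: (30-0) mod 2 = 0, same as step 0 -> [9 8 10]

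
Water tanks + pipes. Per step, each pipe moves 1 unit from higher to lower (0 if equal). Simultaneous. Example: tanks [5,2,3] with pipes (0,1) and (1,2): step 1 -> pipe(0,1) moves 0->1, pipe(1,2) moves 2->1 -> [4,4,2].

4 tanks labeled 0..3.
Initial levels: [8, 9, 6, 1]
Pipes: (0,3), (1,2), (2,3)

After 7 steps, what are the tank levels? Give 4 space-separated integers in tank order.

Answer: 5 7 5 7

Derivation:
Step 1: flows [0->3,1->2,2->3] -> levels [7 8 6 3]
Step 2: flows [0->3,1->2,2->3] -> levels [6 7 6 5]
Step 3: flows [0->3,1->2,2->3] -> levels [5 6 6 7]
Step 4: flows [3->0,1=2,3->2] -> levels [6 6 7 5]
Step 5: flows [0->3,2->1,2->3] -> levels [5 7 5 7]
Step 6: flows [3->0,1->2,3->2] -> levels [6 6 7 5]
  -> period-2 cycle: step 6 state = step 4 state
  -> state at step 7: (7-4) mod 2 = 1, same as step 5 -> [5 7 5 7]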